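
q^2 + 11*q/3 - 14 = (q - 7/3)*(q + 6)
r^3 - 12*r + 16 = (r - 2)^2*(r + 4)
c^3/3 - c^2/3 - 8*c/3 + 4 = (c/3 + 1)*(c - 2)^2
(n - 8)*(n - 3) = n^2 - 11*n + 24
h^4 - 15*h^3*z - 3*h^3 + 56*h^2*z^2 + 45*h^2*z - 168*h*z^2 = h*(h - 3)*(h - 8*z)*(h - 7*z)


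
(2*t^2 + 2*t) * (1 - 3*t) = -6*t^3 - 4*t^2 + 2*t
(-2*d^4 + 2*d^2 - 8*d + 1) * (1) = -2*d^4 + 2*d^2 - 8*d + 1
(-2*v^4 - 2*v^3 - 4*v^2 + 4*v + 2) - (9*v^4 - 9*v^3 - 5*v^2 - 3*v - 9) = -11*v^4 + 7*v^3 + v^2 + 7*v + 11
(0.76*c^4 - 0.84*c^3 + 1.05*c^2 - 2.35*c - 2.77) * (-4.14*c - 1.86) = -3.1464*c^5 + 2.064*c^4 - 2.7846*c^3 + 7.776*c^2 + 15.8388*c + 5.1522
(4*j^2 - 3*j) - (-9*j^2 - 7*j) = 13*j^2 + 4*j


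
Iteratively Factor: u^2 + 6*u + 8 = (u + 4)*(u + 2)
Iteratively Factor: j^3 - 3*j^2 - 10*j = (j - 5)*(j^2 + 2*j) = (j - 5)*(j + 2)*(j)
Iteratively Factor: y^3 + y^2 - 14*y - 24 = (y + 2)*(y^2 - y - 12) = (y + 2)*(y + 3)*(y - 4)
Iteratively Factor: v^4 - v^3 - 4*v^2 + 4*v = (v)*(v^3 - v^2 - 4*v + 4) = v*(v - 1)*(v^2 - 4) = v*(v - 1)*(v + 2)*(v - 2)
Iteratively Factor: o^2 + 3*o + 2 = (o + 2)*(o + 1)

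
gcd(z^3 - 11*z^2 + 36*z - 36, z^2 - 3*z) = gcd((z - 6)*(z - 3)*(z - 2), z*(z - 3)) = z - 3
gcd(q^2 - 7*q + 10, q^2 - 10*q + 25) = q - 5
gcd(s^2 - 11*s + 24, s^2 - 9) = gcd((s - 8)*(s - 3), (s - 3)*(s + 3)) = s - 3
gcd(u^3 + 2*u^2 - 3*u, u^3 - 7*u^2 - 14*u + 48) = u + 3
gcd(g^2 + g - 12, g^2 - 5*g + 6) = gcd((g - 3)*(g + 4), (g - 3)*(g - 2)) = g - 3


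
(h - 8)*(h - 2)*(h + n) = h^3 + h^2*n - 10*h^2 - 10*h*n + 16*h + 16*n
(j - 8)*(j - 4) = j^2 - 12*j + 32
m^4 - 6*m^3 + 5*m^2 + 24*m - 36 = (m - 3)^2*(m - 2)*(m + 2)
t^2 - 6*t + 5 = (t - 5)*(t - 1)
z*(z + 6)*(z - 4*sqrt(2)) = z^3 - 4*sqrt(2)*z^2 + 6*z^2 - 24*sqrt(2)*z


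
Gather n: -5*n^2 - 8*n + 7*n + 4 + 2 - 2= -5*n^2 - n + 4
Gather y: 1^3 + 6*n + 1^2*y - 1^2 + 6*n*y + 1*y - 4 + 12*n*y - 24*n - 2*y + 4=18*n*y - 18*n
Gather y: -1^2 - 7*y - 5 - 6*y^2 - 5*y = -6*y^2 - 12*y - 6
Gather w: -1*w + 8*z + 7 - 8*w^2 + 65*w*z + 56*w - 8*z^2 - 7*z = -8*w^2 + w*(65*z + 55) - 8*z^2 + z + 7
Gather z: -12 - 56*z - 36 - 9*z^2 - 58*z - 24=-9*z^2 - 114*z - 72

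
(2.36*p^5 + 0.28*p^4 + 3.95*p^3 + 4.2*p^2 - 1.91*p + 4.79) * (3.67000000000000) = 8.6612*p^5 + 1.0276*p^4 + 14.4965*p^3 + 15.414*p^2 - 7.0097*p + 17.5793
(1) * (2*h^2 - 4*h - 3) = 2*h^2 - 4*h - 3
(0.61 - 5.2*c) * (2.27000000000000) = 1.3847 - 11.804*c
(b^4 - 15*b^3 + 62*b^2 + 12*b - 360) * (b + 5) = b^5 - 10*b^4 - 13*b^3 + 322*b^2 - 300*b - 1800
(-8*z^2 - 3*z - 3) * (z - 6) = -8*z^3 + 45*z^2 + 15*z + 18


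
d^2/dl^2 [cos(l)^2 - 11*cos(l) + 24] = 11*cos(l) - 2*cos(2*l)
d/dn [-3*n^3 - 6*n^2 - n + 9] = -9*n^2 - 12*n - 1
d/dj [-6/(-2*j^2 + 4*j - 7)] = 24*(1 - j)/(2*j^2 - 4*j + 7)^2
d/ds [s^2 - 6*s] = 2*s - 6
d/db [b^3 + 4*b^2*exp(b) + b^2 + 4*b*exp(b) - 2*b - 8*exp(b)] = 4*b^2*exp(b) + 3*b^2 + 12*b*exp(b) + 2*b - 4*exp(b) - 2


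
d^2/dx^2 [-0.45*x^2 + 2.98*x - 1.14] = -0.900000000000000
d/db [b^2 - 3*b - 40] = 2*b - 3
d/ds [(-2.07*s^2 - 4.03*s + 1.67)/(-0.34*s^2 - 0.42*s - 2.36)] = (-0.5008*s^2 + 10.906*s + 10.2122)/(0.1156*s^4 + 0.2856*s^3 + 1.7812*s^2 + 1.9824*s + 5.5696)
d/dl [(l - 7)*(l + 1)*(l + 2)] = 3*l^2 - 8*l - 19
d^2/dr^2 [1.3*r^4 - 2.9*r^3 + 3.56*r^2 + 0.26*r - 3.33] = 15.6*r^2 - 17.4*r + 7.12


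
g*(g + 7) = g^2 + 7*g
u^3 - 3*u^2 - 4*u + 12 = (u - 3)*(u - 2)*(u + 2)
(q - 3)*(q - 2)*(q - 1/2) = q^3 - 11*q^2/2 + 17*q/2 - 3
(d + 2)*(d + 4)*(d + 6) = d^3 + 12*d^2 + 44*d + 48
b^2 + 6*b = b*(b + 6)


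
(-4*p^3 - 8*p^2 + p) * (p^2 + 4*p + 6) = -4*p^5 - 24*p^4 - 55*p^3 - 44*p^2 + 6*p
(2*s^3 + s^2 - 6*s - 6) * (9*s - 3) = 18*s^4 + 3*s^3 - 57*s^2 - 36*s + 18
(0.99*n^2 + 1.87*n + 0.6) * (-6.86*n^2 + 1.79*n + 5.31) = -6.7914*n^4 - 11.0561*n^3 + 4.4882*n^2 + 11.0037*n + 3.186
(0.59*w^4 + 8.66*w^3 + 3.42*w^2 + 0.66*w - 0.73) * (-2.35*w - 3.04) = -1.3865*w^5 - 22.1446*w^4 - 34.3634*w^3 - 11.9478*w^2 - 0.2909*w + 2.2192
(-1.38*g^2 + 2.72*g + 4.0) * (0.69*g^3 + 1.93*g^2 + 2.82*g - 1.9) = -0.9522*g^5 - 0.7866*g^4 + 4.118*g^3 + 18.0124*g^2 + 6.112*g - 7.6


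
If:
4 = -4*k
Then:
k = -1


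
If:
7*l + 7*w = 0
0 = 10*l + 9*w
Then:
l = 0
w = 0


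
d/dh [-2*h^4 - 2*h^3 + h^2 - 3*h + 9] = -8*h^3 - 6*h^2 + 2*h - 3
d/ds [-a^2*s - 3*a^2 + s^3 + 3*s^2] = -a^2 + 3*s^2 + 6*s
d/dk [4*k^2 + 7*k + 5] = 8*k + 7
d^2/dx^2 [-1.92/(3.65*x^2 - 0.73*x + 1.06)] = (51.1584*x^2 - 10.23168*x - 1.92*(7.3*x - 0.73)*(14.6*x - 1.46) + 14.85696)/(3.65*x^2 - 0.73*x + 1.06)^3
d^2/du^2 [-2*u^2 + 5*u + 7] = -4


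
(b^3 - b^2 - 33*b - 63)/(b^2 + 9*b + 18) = (b^2 - 4*b - 21)/(b + 6)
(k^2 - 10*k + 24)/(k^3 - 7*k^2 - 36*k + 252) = (k - 4)/(k^2 - k - 42)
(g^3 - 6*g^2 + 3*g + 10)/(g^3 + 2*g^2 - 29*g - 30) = (g - 2)/(g + 6)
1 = 1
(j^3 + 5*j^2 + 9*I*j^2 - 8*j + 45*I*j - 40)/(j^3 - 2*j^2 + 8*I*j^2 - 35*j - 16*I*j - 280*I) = (j + I)/(j - 7)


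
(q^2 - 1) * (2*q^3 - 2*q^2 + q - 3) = 2*q^5 - 2*q^4 - q^3 - q^2 - q + 3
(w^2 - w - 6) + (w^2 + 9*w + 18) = 2*w^2 + 8*w + 12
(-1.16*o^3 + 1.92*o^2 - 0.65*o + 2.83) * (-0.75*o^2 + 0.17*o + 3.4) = 0.87*o^5 - 1.6372*o^4 - 3.1301*o^3 + 4.295*o^2 - 1.7289*o + 9.622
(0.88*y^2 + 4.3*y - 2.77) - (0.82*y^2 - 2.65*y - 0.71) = 0.0600000000000001*y^2 + 6.95*y - 2.06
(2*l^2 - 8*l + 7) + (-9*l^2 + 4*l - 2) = -7*l^2 - 4*l + 5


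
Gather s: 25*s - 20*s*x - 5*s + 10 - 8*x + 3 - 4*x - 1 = s*(20 - 20*x) - 12*x + 12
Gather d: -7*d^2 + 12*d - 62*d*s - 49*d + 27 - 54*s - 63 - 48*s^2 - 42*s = -7*d^2 + d*(-62*s - 37) - 48*s^2 - 96*s - 36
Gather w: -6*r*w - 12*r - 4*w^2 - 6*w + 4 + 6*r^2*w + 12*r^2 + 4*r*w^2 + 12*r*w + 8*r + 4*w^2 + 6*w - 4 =12*r^2 + 4*r*w^2 - 4*r + w*(6*r^2 + 6*r)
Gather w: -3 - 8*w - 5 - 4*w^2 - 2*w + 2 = -4*w^2 - 10*w - 6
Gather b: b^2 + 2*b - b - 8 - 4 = b^2 + b - 12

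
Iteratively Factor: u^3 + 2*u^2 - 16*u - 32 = (u + 4)*(u^2 - 2*u - 8) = (u - 4)*(u + 4)*(u + 2)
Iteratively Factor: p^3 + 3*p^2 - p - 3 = (p + 3)*(p^2 - 1) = (p + 1)*(p + 3)*(p - 1)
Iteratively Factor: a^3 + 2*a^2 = (a)*(a^2 + 2*a) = a^2*(a + 2)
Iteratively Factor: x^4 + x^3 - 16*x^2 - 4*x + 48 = (x - 2)*(x^3 + 3*x^2 - 10*x - 24) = (x - 2)*(x + 2)*(x^2 + x - 12) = (x - 2)*(x + 2)*(x + 4)*(x - 3)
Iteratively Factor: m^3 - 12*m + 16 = (m + 4)*(m^2 - 4*m + 4) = (m - 2)*(m + 4)*(m - 2)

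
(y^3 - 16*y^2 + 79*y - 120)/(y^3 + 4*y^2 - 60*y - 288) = (y^2 - 8*y + 15)/(y^2 + 12*y + 36)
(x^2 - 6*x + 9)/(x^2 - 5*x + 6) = (x - 3)/(x - 2)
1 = 1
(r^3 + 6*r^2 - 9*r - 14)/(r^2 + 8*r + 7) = r - 2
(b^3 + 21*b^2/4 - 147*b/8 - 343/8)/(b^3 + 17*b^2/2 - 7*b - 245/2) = (b + 7/4)/(b + 5)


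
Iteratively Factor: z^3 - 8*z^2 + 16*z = (z)*(z^2 - 8*z + 16) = z*(z - 4)*(z - 4)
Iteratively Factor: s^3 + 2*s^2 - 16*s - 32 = (s - 4)*(s^2 + 6*s + 8) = (s - 4)*(s + 2)*(s + 4)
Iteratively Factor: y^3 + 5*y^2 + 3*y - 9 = (y + 3)*(y^2 + 2*y - 3) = (y + 3)^2*(y - 1)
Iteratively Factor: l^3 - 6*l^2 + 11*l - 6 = (l - 1)*(l^2 - 5*l + 6) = (l - 2)*(l - 1)*(l - 3)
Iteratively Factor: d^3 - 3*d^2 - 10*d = (d - 5)*(d^2 + 2*d) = (d - 5)*(d + 2)*(d)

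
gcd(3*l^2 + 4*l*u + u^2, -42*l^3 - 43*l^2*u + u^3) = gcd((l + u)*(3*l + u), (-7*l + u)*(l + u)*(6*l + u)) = l + u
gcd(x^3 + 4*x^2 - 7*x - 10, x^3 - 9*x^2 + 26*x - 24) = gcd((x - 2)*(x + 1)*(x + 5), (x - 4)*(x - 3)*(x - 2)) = x - 2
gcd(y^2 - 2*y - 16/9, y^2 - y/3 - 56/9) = y - 8/3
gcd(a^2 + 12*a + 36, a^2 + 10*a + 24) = a + 6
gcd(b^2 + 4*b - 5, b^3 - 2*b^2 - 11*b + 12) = b - 1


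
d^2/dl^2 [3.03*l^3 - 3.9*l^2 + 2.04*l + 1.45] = 18.18*l - 7.8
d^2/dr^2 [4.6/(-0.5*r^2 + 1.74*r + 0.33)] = 4.6*(-0.5*r^2 + 1.74*r + (1.0*r - 1.74)*(2.0*r - 3.48) + 0.33)/(-0.5*r^2 + 1.74*r + 0.33)^3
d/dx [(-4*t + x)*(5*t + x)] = t + 2*x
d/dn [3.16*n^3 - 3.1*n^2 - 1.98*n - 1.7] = 9.48*n^2 - 6.2*n - 1.98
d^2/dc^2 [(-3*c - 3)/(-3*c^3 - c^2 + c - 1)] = 6*(27*c^2 - 18*c + 1)/(27*c^6 - 54*c^5 + 63*c^4 - 44*c^3 + 21*c^2 - 6*c + 1)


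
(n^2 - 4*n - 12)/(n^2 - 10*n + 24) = (n + 2)/(n - 4)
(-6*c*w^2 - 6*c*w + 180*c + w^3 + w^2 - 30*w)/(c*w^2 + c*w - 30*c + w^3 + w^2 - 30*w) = (-6*c + w)/(c + w)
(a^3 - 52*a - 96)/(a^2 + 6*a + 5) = (a^3 - 52*a - 96)/(a^2 + 6*a + 5)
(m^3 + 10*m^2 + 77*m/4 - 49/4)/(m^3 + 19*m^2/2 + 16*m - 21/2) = (m + 7/2)/(m + 3)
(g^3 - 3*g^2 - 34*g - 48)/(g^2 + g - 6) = (g^2 - 6*g - 16)/(g - 2)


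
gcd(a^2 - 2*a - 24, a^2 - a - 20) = a + 4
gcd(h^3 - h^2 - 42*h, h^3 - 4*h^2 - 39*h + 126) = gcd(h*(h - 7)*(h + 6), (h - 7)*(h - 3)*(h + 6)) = h^2 - h - 42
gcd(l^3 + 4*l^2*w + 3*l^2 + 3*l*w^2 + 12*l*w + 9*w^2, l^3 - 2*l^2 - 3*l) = 1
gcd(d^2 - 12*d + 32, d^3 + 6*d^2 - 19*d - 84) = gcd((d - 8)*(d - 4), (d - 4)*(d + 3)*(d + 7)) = d - 4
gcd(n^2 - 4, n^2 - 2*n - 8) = n + 2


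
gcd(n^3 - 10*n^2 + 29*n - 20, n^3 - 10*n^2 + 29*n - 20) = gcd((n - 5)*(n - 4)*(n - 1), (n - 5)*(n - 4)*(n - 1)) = n^3 - 10*n^2 + 29*n - 20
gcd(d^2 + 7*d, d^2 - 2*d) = d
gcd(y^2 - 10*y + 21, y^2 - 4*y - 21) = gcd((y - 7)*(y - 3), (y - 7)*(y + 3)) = y - 7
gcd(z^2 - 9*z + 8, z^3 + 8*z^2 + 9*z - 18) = z - 1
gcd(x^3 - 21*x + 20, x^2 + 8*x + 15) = x + 5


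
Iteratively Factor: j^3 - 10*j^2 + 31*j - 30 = (j - 3)*(j^2 - 7*j + 10) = (j - 5)*(j - 3)*(j - 2)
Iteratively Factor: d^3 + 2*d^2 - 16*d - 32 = (d - 4)*(d^2 + 6*d + 8) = (d - 4)*(d + 4)*(d + 2)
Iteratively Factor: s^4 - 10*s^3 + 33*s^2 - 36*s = (s - 3)*(s^3 - 7*s^2 + 12*s) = (s - 4)*(s - 3)*(s^2 - 3*s) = s*(s - 4)*(s - 3)*(s - 3)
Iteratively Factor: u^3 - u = (u)*(u^2 - 1) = u*(u + 1)*(u - 1)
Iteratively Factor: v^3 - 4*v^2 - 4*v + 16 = (v - 2)*(v^2 - 2*v - 8) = (v - 4)*(v - 2)*(v + 2)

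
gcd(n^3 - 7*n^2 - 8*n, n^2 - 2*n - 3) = n + 1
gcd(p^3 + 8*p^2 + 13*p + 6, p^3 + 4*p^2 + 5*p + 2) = p^2 + 2*p + 1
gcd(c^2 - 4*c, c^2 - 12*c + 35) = 1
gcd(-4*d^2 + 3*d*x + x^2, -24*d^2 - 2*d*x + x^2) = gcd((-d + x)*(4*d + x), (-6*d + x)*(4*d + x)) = 4*d + x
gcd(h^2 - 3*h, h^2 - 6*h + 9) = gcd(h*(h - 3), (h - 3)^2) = h - 3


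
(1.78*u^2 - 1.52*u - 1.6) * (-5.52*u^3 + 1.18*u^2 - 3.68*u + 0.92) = -9.8256*u^5 + 10.4908*u^4 + 0.487999999999998*u^3 + 5.3432*u^2 + 4.4896*u - 1.472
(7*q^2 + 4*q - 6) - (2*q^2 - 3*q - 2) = 5*q^2 + 7*q - 4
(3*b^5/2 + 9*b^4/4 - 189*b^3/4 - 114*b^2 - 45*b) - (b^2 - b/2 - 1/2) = 3*b^5/2 + 9*b^4/4 - 189*b^3/4 - 115*b^2 - 89*b/2 + 1/2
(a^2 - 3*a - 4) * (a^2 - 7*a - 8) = a^4 - 10*a^3 + 9*a^2 + 52*a + 32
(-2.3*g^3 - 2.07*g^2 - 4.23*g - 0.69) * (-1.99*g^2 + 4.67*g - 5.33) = 4.577*g^5 - 6.6217*g^4 + 11.0098*g^3 - 7.3479*g^2 + 19.3236*g + 3.6777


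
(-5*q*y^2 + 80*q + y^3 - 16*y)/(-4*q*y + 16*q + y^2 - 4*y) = (-5*q*y - 20*q + y^2 + 4*y)/(-4*q + y)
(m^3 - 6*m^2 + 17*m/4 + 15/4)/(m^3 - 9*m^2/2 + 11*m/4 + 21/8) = 2*(m - 5)/(2*m - 7)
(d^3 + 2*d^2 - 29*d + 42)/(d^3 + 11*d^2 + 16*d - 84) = (d - 3)/(d + 6)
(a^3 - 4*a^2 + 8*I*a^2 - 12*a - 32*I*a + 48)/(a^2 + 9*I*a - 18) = (a^2 + 2*a*(-2 + I) - 8*I)/(a + 3*I)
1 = 1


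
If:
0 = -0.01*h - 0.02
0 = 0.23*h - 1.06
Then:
No Solution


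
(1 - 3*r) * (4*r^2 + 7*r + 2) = -12*r^3 - 17*r^2 + r + 2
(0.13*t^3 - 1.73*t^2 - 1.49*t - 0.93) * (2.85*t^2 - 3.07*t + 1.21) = 0.3705*t^5 - 5.3296*t^4 + 1.2219*t^3 - 0.1695*t^2 + 1.0522*t - 1.1253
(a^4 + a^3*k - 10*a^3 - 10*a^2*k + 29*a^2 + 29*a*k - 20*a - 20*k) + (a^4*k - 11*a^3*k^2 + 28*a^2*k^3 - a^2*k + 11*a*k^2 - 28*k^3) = a^4*k + a^4 - 11*a^3*k^2 + a^3*k - 10*a^3 + 28*a^2*k^3 - 11*a^2*k + 29*a^2 + 11*a*k^2 + 29*a*k - 20*a - 28*k^3 - 20*k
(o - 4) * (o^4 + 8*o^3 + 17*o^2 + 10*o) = o^5 + 4*o^4 - 15*o^3 - 58*o^2 - 40*o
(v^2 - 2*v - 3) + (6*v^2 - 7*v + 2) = 7*v^2 - 9*v - 1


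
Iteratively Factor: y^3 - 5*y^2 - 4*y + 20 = (y + 2)*(y^2 - 7*y + 10) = (y - 5)*(y + 2)*(y - 2)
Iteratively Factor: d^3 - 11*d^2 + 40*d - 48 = (d - 4)*(d^2 - 7*d + 12) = (d - 4)^2*(d - 3)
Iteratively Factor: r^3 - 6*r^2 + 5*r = (r - 1)*(r^2 - 5*r) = r*(r - 1)*(r - 5)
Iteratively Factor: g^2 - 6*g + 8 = (g - 4)*(g - 2)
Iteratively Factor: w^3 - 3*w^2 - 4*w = (w + 1)*(w^2 - 4*w) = (w - 4)*(w + 1)*(w)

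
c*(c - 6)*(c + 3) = c^3 - 3*c^2 - 18*c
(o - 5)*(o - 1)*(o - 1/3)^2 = o^4 - 20*o^3/3 + 82*o^2/9 - 4*o + 5/9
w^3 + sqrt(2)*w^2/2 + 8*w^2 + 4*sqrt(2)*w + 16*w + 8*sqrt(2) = (w + 4)^2*(w + sqrt(2)/2)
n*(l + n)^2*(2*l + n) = 2*l^3*n + 5*l^2*n^2 + 4*l*n^3 + n^4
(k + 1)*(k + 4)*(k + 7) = k^3 + 12*k^2 + 39*k + 28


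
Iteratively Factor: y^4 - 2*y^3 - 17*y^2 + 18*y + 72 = (y - 3)*(y^3 + y^2 - 14*y - 24) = (y - 3)*(y + 2)*(y^2 - y - 12) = (y - 3)*(y + 2)*(y + 3)*(y - 4)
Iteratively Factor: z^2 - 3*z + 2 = (z - 1)*(z - 2)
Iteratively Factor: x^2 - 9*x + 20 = (x - 4)*(x - 5)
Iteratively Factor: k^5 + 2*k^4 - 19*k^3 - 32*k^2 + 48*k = (k)*(k^4 + 2*k^3 - 19*k^2 - 32*k + 48) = k*(k + 4)*(k^3 - 2*k^2 - 11*k + 12) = k*(k + 3)*(k + 4)*(k^2 - 5*k + 4) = k*(k - 4)*(k + 3)*(k + 4)*(k - 1)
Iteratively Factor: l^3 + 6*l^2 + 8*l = (l)*(l^2 + 6*l + 8) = l*(l + 2)*(l + 4)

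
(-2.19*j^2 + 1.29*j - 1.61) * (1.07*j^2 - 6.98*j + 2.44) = -2.3433*j^4 + 16.6665*j^3 - 16.0705*j^2 + 14.3854*j - 3.9284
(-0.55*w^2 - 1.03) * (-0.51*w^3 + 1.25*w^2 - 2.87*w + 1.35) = 0.2805*w^5 - 0.6875*w^4 + 2.1038*w^3 - 2.03*w^2 + 2.9561*w - 1.3905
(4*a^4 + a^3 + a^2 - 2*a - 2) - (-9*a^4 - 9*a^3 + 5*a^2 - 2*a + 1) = 13*a^4 + 10*a^3 - 4*a^2 - 3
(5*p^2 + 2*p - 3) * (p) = 5*p^3 + 2*p^2 - 3*p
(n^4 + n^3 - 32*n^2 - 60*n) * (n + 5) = n^5 + 6*n^4 - 27*n^3 - 220*n^2 - 300*n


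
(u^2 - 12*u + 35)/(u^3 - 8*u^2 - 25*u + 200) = (u - 7)/(u^2 - 3*u - 40)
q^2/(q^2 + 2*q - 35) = q^2/(q^2 + 2*q - 35)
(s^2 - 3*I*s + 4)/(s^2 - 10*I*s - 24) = (s + I)/(s - 6*I)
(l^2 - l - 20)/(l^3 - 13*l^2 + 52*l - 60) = (l + 4)/(l^2 - 8*l + 12)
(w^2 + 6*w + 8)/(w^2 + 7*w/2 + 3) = 2*(w + 4)/(2*w + 3)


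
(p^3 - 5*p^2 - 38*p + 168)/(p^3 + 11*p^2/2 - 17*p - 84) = 2*(p - 7)/(2*p + 7)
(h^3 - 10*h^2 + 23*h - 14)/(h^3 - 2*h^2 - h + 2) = (h - 7)/(h + 1)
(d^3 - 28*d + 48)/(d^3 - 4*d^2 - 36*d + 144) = (d - 2)/(d - 6)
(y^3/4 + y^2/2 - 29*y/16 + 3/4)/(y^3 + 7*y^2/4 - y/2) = (y^3 + 2*y^2 - 29*y/4 + 3)/(y*(4*y^2 + 7*y - 2))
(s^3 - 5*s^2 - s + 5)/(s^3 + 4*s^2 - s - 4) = (s - 5)/(s + 4)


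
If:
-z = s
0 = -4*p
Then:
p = 0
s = -z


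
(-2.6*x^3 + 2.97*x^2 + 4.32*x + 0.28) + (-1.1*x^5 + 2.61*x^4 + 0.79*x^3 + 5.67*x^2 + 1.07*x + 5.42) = -1.1*x^5 + 2.61*x^4 - 1.81*x^3 + 8.64*x^2 + 5.39*x + 5.7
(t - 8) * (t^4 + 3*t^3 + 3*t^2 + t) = t^5 - 5*t^4 - 21*t^3 - 23*t^2 - 8*t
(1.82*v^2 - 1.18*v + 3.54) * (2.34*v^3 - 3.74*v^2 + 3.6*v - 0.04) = 4.2588*v^5 - 9.568*v^4 + 19.2488*v^3 - 17.5604*v^2 + 12.7912*v - 0.1416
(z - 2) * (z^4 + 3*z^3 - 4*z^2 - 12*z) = z^5 + z^4 - 10*z^3 - 4*z^2 + 24*z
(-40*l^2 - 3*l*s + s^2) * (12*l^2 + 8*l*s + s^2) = -480*l^4 - 356*l^3*s - 52*l^2*s^2 + 5*l*s^3 + s^4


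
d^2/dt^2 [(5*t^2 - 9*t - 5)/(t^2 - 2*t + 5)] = 2*(t^3 - 90*t^2 + 165*t + 40)/(t^6 - 6*t^5 + 27*t^4 - 68*t^3 + 135*t^2 - 150*t + 125)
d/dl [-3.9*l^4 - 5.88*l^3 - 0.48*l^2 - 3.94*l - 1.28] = -15.6*l^3 - 17.64*l^2 - 0.96*l - 3.94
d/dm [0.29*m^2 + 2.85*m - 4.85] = 0.58*m + 2.85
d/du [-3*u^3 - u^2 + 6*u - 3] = -9*u^2 - 2*u + 6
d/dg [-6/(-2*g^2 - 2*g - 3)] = 12*(-2*g - 1)/(2*g^2 + 2*g + 3)^2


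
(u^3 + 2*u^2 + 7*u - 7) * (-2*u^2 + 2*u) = -2*u^5 - 2*u^4 - 10*u^3 + 28*u^2 - 14*u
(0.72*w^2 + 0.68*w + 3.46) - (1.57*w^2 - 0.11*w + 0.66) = -0.85*w^2 + 0.79*w + 2.8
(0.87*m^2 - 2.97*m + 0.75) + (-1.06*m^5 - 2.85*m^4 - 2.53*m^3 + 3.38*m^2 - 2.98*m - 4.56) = -1.06*m^5 - 2.85*m^4 - 2.53*m^3 + 4.25*m^2 - 5.95*m - 3.81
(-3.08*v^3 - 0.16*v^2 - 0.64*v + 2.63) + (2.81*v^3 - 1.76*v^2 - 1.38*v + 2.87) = -0.27*v^3 - 1.92*v^2 - 2.02*v + 5.5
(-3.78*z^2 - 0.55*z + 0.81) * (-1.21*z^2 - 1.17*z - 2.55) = 4.5738*z^4 + 5.0881*z^3 + 9.3024*z^2 + 0.4548*z - 2.0655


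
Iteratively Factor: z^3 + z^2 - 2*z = (z)*(z^2 + z - 2) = z*(z - 1)*(z + 2)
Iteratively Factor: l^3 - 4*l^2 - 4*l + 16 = (l + 2)*(l^2 - 6*l + 8) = (l - 4)*(l + 2)*(l - 2)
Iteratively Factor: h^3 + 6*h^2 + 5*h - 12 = (h + 4)*(h^2 + 2*h - 3) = (h + 3)*(h + 4)*(h - 1)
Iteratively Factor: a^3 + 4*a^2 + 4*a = (a + 2)*(a^2 + 2*a) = (a + 2)^2*(a)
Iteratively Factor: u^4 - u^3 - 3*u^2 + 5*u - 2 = (u - 1)*(u^3 - 3*u + 2) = (u - 1)^2*(u^2 + u - 2) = (u - 1)^2*(u + 2)*(u - 1)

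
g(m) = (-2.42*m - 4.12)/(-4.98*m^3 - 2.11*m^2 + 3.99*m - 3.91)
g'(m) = (-2.42*m - 4.12)*(14.94*m^2 + 4.22*m - 3.99)/(-4.98*m^3 - 2.11*m^2 + 3.99*m - 3.91)^2 - 2.42/(-4.98*m^3 - 2.11*m^2 + 3.99*m - 3.91)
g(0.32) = 1.62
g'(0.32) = 1.40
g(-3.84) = 0.02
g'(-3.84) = 0.01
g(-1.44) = -0.76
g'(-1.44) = -21.74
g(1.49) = 0.40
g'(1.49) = -0.62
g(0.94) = 1.04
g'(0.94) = -1.83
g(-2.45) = 0.04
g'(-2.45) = 0.01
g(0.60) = 1.66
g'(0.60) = -1.22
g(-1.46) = -0.46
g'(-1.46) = -9.86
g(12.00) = 0.00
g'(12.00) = -0.00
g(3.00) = 0.08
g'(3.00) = -0.06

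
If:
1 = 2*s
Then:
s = 1/2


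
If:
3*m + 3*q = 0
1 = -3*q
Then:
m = 1/3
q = -1/3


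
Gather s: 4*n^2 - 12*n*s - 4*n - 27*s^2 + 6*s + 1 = 4*n^2 - 4*n - 27*s^2 + s*(6 - 12*n) + 1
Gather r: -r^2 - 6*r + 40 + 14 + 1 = -r^2 - 6*r + 55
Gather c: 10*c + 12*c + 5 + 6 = 22*c + 11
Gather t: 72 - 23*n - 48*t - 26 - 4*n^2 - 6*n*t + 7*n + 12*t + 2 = -4*n^2 - 16*n + t*(-6*n - 36) + 48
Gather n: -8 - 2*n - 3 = -2*n - 11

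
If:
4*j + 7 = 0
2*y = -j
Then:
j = -7/4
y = 7/8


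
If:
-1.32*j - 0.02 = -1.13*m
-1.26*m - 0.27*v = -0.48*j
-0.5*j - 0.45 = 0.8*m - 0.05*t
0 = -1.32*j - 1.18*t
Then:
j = -0.31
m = -0.35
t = 0.35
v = 1.06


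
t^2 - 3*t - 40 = (t - 8)*(t + 5)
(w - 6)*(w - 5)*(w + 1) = w^3 - 10*w^2 + 19*w + 30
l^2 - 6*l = l*(l - 6)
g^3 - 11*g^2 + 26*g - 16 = (g - 8)*(g - 2)*(g - 1)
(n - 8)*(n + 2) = n^2 - 6*n - 16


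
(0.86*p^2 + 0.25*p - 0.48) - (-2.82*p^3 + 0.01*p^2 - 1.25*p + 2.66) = 2.82*p^3 + 0.85*p^2 + 1.5*p - 3.14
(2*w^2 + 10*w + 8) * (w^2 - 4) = 2*w^4 + 10*w^3 - 40*w - 32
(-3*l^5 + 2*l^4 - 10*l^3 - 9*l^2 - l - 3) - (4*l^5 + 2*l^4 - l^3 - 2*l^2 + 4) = -7*l^5 - 9*l^3 - 7*l^2 - l - 7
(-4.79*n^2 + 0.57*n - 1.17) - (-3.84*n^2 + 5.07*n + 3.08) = -0.95*n^2 - 4.5*n - 4.25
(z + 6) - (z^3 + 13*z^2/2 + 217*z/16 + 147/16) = -z^3 - 13*z^2/2 - 201*z/16 - 51/16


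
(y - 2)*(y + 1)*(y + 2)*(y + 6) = y^4 + 7*y^3 + 2*y^2 - 28*y - 24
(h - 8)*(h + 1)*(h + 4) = h^3 - 3*h^2 - 36*h - 32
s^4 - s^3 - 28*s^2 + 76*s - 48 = (s - 4)*(s - 2)*(s - 1)*(s + 6)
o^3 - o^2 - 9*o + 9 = (o - 3)*(o - 1)*(o + 3)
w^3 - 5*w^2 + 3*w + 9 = (w - 3)^2*(w + 1)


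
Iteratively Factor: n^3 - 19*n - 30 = (n + 3)*(n^2 - 3*n - 10) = (n + 2)*(n + 3)*(n - 5)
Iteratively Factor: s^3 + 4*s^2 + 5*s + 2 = (s + 1)*(s^2 + 3*s + 2) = (s + 1)*(s + 2)*(s + 1)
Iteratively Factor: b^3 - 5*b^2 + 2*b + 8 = (b + 1)*(b^2 - 6*b + 8) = (b - 2)*(b + 1)*(b - 4)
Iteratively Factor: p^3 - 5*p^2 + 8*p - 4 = (p - 1)*(p^2 - 4*p + 4) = (p - 2)*(p - 1)*(p - 2)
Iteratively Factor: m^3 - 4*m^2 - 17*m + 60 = (m + 4)*(m^2 - 8*m + 15) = (m - 3)*(m + 4)*(m - 5)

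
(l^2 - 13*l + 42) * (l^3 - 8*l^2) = l^5 - 21*l^4 + 146*l^3 - 336*l^2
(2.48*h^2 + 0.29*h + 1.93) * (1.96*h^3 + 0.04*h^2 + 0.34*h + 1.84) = 4.8608*h^5 + 0.6676*h^4 + 4.6376*h^3 + 4.739*h^2 + 1.1898*h + 3.5512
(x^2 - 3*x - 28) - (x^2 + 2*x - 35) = 7 - 5*x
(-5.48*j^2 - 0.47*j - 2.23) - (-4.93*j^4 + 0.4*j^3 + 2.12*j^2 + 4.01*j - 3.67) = 4.93*j^4 - 0.4*j^3 - 7.6*j^2 - 4.48*j + 1.44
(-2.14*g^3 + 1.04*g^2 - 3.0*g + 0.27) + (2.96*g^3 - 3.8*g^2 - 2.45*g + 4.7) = 0.82*g^3 - 2.76*g^2 - 5.45*g + 4.97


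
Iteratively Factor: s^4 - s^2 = (s + 1)*(s^3 - s^2) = (s - 1)*(s + 1)*(s^2) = s*(s - 1)*(s + 1)*(s)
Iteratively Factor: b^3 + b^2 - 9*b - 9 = (b - 3)*(b^2 + 4*b + 3) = (b - 3)*(b + 3)*(b + 1)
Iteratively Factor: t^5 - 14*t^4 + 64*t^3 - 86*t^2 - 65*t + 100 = (t - 5)*(t^4 - 9*t^3 + 19*t^2 + 9*t - 20) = (t - 5)*(t - 4)*(t^3 - 5*t^2 - t + 5) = (t - 5)*(t - 4)*(t + 1)*(t^2 - 6*t + 5) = (t - 5)*(t - 4)*(t - 1)*(t + 1)*(t - 5)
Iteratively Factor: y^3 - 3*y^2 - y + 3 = (y + 1)*(y^2 - 4*y + 3) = (y - 3)*(y + 1)*(y - 1)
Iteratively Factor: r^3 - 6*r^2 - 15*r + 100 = (r - 5)*(r^2 - r - 20) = (r - 5)*(r + 4)*(r - 5)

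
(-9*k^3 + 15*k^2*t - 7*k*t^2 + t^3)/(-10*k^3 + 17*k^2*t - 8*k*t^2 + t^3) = (9*k^2 - 6*k*t + t^2)/(10*k^2 - 7*k*t + t^2)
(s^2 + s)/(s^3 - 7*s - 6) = s/(s^2 - s - 6)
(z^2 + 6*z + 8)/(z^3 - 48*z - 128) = (z + 2)/(z^2 - 4*z - 32)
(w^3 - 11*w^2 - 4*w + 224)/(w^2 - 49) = (w^2 - 4*w - 32)/(w + 7)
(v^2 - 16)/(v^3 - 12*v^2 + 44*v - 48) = (v + 4)/(v^2 - 8*v + 12)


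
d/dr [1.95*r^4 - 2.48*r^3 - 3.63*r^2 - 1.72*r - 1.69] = 7.8*r^3 - 7.44*r^2 - 7.26*r - 1.72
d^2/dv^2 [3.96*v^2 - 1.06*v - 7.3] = 7.92000000000000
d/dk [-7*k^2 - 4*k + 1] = -14*k - 4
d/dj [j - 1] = 1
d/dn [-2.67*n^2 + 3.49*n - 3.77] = 3.49 - 5.34*n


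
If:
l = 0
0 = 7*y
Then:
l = 0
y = 0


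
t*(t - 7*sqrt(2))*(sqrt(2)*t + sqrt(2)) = sqrt(2)*t^3 - 14*t^2 + sqrt(2)*t^2 - 14*t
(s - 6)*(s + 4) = s^2 - 2*s - 24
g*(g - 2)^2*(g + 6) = g^4 + 2*g^3 - 20*g^2 + 24*g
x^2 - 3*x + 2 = (x - 2)*(x - 1)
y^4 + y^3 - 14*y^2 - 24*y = y*(y - 4)*(y + 2)*(y + 3)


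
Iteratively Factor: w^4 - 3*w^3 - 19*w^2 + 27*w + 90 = (w + 2)*(w^3 - 5*w^2 - 9*w + 45) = (w + 2)*(w + 3)*(w^2 - 8*w + 15) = (w - 3)*(w + 2)*(w + 3)*(w - 5)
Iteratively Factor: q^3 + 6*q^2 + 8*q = (q + 4)*(q^2 + 2*q) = q*(q + 4)*(q + 2)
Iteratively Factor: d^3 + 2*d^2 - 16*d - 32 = (d - 4)*(d^2 + 6*d + 8) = (d - 4)*(d + 4)*(d + 2)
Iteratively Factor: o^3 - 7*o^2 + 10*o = (o)*(o^2 - 7*o + 10) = o*(o - 5)*(o - 2)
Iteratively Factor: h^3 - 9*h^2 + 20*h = (h)*(h^2 - 9*h + 20) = h*(h - 4)*(h - 5)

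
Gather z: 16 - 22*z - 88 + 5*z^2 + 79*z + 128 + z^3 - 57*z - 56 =z^3 + 5*z^2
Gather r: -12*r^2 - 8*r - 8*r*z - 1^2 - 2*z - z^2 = -12*r^2 + r*(-8*z - 8) - z^2 - 2*z - 1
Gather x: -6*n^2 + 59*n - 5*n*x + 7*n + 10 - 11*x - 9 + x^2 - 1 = -6*n^2 + 66*n + x^2 + x*(-5*n - 11)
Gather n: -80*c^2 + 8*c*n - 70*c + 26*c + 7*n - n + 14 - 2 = -80*c^2 - 44*c + n*(8*c + 6) + 12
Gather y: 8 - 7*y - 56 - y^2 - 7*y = -y^2 - 14*y - 48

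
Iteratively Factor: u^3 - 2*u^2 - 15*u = (u + 3)*(u^2 - 5*u) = (u - 5)*(u + 3)*(u)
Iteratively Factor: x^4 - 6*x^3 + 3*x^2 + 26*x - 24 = (x - 3)*(x^3 - 3*x^2 - 6*x + 8) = (x - 3)*(x + 2)*(x^2 - 5*x + 4) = (x - 3)*(x - 1)*(x + 2)*(x - 4)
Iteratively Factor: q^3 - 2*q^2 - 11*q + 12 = (q - 1)*(q^2 - q - 12) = (q - 4)*(q - 1)*(q + 3)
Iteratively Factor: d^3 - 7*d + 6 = (d + 3)*(d^2 - 3*d + 2) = (d - 1)*(d + 3)*(d - 2)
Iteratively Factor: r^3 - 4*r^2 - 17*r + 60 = (r - 5)*(r^2 + r - 12) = (r - 5)*(r + 4)*(r - 3)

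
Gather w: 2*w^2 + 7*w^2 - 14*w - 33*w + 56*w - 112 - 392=9*w^2 + 9*w - 504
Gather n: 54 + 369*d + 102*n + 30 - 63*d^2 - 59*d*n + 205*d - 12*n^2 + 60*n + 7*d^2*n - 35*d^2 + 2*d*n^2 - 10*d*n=-98*d^2 + 574*d + n^2*(2*d - 12) + n*(7*d^2 - 69*d + 162) + 84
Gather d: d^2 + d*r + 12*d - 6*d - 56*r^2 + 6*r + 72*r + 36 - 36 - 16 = d^2 + d*(r + 6) - 56*r^2 + 78*r - 16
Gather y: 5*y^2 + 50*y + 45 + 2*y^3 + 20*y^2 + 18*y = 2*y^3 + 25*y^2 + 68*y + 45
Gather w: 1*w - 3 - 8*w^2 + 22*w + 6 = -8*w^2 + 23*w + 3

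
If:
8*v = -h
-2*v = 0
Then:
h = 0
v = 0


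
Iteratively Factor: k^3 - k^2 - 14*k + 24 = (k - 2)*(k^2 + k - 12) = (k - 2)*(k + 4)*(k - 3)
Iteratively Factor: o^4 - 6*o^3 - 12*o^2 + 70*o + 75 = (o - 5)*(o^3 - o^2 - 17*o - 15) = (o - 5)^2*(o^2 + 4*o + 3) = (o - 5)^2*(o + 3)*(o + 1)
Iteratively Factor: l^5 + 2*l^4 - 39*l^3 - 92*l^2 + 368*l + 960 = (l - 5)*(l^4 + 7*l^3 - 4*l^2 - 112*l - 192) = (l - 5)*(l + 3)*(l^3 + 4*l^2 - 16*l - 64) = (l - 5)*(l + 3)*(l + 4)*(l^2 - 16) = (l - 5)*(l - 4)*(l + 3)*(l + 4)*(l + 4)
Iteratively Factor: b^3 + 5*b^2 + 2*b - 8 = (b + 2)*(b^2 + 3*b - 4) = (b + 2)*(b + 4)*(b - 1)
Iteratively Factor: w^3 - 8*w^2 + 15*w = (w - 5)*(w^2 - 3*w) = (w - 5)*(w - 3)*(w)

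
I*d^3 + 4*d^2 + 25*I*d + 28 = (d - 7*I)*(d + 4*I)*(I*d + 1)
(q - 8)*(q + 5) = q^2 - 3*q - 40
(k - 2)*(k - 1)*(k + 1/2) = k^3 - 5*k^2/2 + k/2 + 1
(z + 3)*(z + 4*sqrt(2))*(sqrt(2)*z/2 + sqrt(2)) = sqrt(2)*z^3/2 + 5*sqrt(2)*z^2/2 + 4*z^2 + 3*sqrt(2)*z + 20*z + 24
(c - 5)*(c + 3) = c^2 - 2*c - 15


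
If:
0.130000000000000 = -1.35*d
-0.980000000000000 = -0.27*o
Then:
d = -0.10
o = 3.63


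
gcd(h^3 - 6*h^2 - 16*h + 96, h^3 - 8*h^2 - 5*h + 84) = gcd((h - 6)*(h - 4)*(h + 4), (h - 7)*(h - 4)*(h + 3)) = h - 4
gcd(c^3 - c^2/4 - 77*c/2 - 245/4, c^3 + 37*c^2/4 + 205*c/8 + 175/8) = c^2 + 27*c/4 + 35/4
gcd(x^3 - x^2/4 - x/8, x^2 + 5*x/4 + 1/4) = x + 1/4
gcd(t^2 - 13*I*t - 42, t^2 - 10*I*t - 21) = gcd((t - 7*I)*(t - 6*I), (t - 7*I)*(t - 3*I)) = t - 7*I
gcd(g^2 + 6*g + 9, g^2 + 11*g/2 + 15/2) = g + 3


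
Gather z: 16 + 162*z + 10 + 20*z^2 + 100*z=20*z^2 + 262*z + 26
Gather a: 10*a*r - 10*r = 10*a*r - 10*r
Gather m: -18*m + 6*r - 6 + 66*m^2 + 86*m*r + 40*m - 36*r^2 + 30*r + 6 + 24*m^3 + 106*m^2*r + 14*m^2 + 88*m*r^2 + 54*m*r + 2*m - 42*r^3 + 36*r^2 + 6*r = 24*m^3 + m^2*(106*r + 80) + m*(88*r^2 + 140*r + 24) - 42*r^3 + 42*r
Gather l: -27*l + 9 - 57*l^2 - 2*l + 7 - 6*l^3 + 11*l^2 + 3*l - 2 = -6*l^3 - 46*l^2 - 26*l + 14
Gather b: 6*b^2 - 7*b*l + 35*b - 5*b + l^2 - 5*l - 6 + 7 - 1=6*b^2 + b*(30 - 7*l) + l^2 - 5*l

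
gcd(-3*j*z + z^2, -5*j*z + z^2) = z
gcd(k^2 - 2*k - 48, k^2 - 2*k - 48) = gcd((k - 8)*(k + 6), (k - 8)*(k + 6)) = k^2 - 2*k - 48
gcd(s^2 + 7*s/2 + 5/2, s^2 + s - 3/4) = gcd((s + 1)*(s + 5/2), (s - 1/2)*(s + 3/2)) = 1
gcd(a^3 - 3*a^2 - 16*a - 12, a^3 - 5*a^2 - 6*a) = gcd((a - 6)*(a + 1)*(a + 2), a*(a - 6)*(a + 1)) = a^2 - 5*a - 6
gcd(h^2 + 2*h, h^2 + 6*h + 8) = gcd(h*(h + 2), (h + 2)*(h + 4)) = h + 2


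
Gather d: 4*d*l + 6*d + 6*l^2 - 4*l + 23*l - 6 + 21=d*(4*l + 6) + 6*l^2 + 19*l + 15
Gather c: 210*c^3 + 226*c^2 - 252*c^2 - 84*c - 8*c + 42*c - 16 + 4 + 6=210*c^3 - 26*c^2 - 50*c - 6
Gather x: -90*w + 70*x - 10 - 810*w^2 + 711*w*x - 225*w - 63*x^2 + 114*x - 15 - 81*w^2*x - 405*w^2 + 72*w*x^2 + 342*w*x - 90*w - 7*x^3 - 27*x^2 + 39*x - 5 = -1215*w^2 - 405*w - 7*x^3 + x^2*(72*w - 90) + x*(-81*w^2 + 1053*w + 223) - 30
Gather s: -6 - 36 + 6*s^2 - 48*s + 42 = 6*s^2 - 48*s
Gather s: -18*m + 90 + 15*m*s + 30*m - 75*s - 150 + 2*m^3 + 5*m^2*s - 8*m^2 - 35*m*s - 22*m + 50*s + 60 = 2*m^3 - 8*m^2 - 10*m + s*(5*m^2 - 20*m - 25)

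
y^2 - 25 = (y - 5)*(y + 5)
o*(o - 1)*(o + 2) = o^3 + o^2 - 2*o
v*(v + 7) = v^2 + 7*v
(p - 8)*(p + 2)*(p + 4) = p^3 - 2*p^2 - 40*p - 64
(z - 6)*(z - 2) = z^2 - 8*z + 12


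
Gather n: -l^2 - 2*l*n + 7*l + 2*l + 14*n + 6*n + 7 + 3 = -l^2 + 9*l + n*(20 - 2*l) + 10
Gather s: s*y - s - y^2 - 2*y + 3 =s*(y - 1) - y^2 - 2*y + 3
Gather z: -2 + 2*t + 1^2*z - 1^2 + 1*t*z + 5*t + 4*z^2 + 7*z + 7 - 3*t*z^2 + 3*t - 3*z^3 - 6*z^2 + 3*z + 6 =10*t - 3*z^3 + z^2*(-3*t - 2) + z*(t + 11) + 10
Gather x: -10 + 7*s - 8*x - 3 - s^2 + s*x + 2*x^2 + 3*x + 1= -s^2 + 7*s + 2*x^2 + x*(s - 5) - 12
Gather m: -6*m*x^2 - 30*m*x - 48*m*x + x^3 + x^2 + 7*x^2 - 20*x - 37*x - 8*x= m*(-6*x^2 - 78*x) + x^3 + 8*x^2 - 65*x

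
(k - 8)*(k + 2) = k^2 - 6*k - 16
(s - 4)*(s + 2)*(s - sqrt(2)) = s^3 - 2*s^2 - sqrt(2)*s^2 - 8*s + 2*sqrt(2)*s + 8*sqrt(2)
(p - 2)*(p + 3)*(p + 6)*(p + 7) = p^4 + 14*p^3 + 49*p^2 - 36*p - 252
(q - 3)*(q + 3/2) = q^2 - 3*q/2 - 9/2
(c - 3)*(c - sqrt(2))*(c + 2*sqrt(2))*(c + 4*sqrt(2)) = c^4 - 3*c^3 + 5*sqrt(2)*c^3 - 15*sqrt(2)*c^2 + 4*c^2 - 16*sqrt(2)*c - 12*c + 48*sqrt(2)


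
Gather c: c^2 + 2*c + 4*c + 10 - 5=c^2 + 6*c + 5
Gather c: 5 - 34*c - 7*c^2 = -7*c^2 - 34*c + 5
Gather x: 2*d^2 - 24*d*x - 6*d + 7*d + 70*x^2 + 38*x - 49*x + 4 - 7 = 2*d^2 + d + 70*x^2 + x*(-24*d - 11) - 3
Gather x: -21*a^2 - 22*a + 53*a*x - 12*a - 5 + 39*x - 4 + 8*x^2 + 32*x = -21*a^2 - 34*a + 8*x^2 + x*(53*a + 71) - 9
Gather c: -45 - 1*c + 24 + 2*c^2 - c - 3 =2*c^2 - 2*c - 24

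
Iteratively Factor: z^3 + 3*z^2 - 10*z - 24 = (z - 3)*(z^2 + 6*z + 8) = (z - 3)*(z + 2)*(z + 4)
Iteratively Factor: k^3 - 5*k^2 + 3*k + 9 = (k - 3)*(k^2 - 2*k - 3) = (k - 3)^2*(k + 1)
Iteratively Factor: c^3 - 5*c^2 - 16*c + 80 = (c - 5)*(c^2 - 16) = (c - 5)*(c - 4)*(c + 4)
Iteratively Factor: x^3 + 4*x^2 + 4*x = (x)*(x^2 + 4*x + 4) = x*(x + 2)*(x + 2)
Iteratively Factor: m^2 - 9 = (m - 3)*(m + 3)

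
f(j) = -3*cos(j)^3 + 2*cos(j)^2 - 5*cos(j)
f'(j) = 9*sin(j)*cos(j)^2 - 4*sin(j)*cos(j) + 5*sin(j)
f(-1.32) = -1.16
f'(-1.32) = -4.42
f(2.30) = 5.11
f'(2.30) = 8.70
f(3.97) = 5.22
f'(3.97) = -8.71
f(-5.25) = -2.44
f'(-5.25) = 4.56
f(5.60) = -4.07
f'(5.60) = -4.62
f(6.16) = -5.92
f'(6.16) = -1.22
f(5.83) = -5.06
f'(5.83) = -3.80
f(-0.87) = -3.20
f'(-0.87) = -4.71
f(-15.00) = 6.27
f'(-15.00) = -8.61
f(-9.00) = 8.49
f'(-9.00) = -6.64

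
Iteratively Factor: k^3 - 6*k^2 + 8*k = (k)*(k^2 - 6*k + 8) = k*(k - 2)*(k - 4)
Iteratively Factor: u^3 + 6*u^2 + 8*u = (u)*(u^2 + 6*u + 8) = u*(u + 2)*(u + 4)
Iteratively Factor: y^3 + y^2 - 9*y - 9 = (y - 3)*(y^2 + 4*y + 3) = (y - 3)*(y + 1)*(y + 3)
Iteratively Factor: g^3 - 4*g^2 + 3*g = (g - 3)*(g^2 - g) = g*(g - 3)*(g - 1)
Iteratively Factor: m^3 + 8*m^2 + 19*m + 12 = (m + 4)*(m^2 + 4*m + 3) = (m + 3)*(m + 4)*(m + 1)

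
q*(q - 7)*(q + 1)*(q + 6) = q^4 - 43*q^2 - 42*q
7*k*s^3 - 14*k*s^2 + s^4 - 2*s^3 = s^2*(7*k + s)*(s - 2)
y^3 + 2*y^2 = y^2*(y + 2)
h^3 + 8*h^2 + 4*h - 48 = (h - 2)*(h + 4)*(h + 6)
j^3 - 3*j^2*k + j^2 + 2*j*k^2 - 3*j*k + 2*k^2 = (j + 1)*(j - 2*k)*(j - k)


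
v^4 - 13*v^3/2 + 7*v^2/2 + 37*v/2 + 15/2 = (v - 5)*(v - 3)*(v + 1/2)*(v + 1)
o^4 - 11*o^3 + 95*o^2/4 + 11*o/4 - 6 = (o - 8)*(o - 3)*(o - 1/2)*(o + 1/2)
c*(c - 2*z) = c^2 - 2*c*z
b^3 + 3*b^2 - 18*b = b*(b - 3)*(b + 6)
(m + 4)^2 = m^2 + 8*m + 16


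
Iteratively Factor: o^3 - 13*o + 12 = (o - 3)*(o^2 + 3*o - 4) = (o - 3)*(o + 4)*(o - 1)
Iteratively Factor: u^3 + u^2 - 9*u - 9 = (u - 3)*(u^2 + 4*u + 3) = (u - 3)*(u + 1)*(u + 3)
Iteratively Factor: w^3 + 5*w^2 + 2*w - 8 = (w - 1)*(w^2 + 6*w + 8) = (w - 1)*(w + 2)*(w + 4)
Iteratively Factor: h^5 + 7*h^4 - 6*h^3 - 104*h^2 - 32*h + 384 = (h + 4)*(h^4 + 3*h^3 - 18*h^2 - 32*h + 96) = (h + 4)^2*(h^3 - h^2 - 14*h + 24) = (h + 4)^3*(h^2 - 5*h + 6) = (h - 3)*(h + 4)^3*(h - 2)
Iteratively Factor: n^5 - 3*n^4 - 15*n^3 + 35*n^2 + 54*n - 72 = (n - 1)*(n^4 - 2*n^3 - 17*n^2 + 18*n + 72) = (n - 4)*(n - 1)*(n^3 + 2*n^2 - 9*n - 18) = (n - 4)*(n - 1)*(n + 2)*(n^2 - 9) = (n - 4)*(n - 1)*(n + 2)*(n + 3)*(n - 3)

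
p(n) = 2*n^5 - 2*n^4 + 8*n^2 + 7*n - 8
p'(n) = 10*n^4 - 8*n^3 + 16*n + 7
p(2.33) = 130.14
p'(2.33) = 237.81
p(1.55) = 28.42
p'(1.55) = 59.73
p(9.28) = 123561.14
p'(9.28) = 67925.84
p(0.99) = 6.75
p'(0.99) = 24.68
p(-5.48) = -11493.77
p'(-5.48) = 10254.10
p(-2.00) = -86.00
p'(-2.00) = 199.00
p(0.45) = -3.28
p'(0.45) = 13.88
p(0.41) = -3.82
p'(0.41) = 13.29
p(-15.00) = -1618313.00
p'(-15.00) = 533017.00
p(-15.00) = -1618313.00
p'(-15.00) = 533017.00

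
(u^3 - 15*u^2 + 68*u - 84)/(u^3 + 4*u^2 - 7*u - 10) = (u^2 - 13*u + 42)/(u^2 + 6*u + 5)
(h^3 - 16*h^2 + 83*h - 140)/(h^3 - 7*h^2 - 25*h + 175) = (h - 4)/(h + 5)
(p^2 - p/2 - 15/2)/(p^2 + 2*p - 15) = (p + 5/2)/(p + 5)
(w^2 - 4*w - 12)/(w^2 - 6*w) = (w + 2)/w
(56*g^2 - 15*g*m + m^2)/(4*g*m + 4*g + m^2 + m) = (56*g^2 - 15*g*m + m^2)/(4*g*m + 4*g + m^2 + m)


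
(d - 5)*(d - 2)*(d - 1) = d^3 - 8*d^2 + 17*d - 10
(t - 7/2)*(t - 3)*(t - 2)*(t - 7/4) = t^4 - 41*t^3/4 + 307*t^2/8 - 497*t/8 + 147/4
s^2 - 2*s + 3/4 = (s - 3/2)*(s - 1/2)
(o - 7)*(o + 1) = o^2 - 6*o - 7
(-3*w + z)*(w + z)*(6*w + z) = -18*w^3 - 15*w^2*z + 4*w*z^2 + z^3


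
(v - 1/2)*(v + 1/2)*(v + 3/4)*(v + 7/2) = v^4 + 17*v^3/4 + 19*v^2/8 - 17*v/16 - 21/32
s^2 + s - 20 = (s - 4)*(s + 5)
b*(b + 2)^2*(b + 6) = b^4 + 10*b^3 + 28*b^2 + 24*b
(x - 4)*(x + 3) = x^2 - x - 12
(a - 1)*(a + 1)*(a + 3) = a^3 + 3*a^2 - a - 3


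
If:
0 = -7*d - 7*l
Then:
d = -l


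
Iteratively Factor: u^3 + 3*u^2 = (u + 3)*(u^2) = u*(u + 3)*(u)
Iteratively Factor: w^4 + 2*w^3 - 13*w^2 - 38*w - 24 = (w + 3)*(w^3 - w^2 - 10*w - 8) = (w + 1)*(w + 3)*(w^2 - 2*w - 8) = (w - 4)*(w + 1)*(w + 3)*(w + 2)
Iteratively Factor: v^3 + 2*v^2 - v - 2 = (v + 2)*(v^2 - 1) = (v + 1)*(v + 2)*(v - 1)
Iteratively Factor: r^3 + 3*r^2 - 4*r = (r + 4)*(r^2 - r) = r*(r + 4)*(r - 1)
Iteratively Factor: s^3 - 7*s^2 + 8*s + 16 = (s - 4)*(s^2 - 3*s - 4) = (s - 4)^2*(s + 1)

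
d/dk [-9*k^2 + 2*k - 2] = 2 - 18*k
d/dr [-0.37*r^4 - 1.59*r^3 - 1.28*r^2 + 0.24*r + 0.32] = -1.48*r^3 - 4.77*r^2 - 2.56*r + 0.24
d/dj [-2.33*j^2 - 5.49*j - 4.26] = -4.66*j - 5.49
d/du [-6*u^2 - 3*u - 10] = -12*u - 3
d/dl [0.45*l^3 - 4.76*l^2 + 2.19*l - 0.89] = 1.35*l^2 - 9.52*l + 2.19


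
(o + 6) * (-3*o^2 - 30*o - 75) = -3*o^3 - 48*o^2 - 255*o - 450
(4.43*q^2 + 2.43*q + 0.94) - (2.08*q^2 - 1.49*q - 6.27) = 2.35*q^2 + 3.92*q + 7.21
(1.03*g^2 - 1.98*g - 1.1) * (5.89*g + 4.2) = 6.0667*g^3 - 7.3362*g^2 - 14.795*g - 4.62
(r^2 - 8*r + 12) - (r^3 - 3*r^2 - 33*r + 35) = -r^3 + 4*r^2 + 25*r - 23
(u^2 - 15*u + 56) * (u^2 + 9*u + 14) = u^4 - 6*u^3 - 65*u^2 + 294*u + 784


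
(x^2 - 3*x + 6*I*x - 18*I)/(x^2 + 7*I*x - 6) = (x - 3)/(x + I)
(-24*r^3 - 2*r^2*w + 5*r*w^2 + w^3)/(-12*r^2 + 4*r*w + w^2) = (12*r^2 + 7*r*w + w^2)/(6*r + w)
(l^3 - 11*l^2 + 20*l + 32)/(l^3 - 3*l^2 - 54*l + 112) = (l^2 - 3*l - 4)/(l^2 + 5*l - 14)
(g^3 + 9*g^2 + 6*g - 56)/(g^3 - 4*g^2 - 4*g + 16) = (g^2 + 11*g + 28)/(g^2 - 2*g - 8)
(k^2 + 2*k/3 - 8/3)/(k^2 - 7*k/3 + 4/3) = (k + 2)/(k - 1)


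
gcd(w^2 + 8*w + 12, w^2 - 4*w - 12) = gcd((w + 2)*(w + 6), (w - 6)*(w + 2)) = w + 2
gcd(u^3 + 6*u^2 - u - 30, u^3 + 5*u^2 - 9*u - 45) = u^2 + 8*u + 15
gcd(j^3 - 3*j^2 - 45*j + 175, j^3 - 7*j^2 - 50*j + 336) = j + 7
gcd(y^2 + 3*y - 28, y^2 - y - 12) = y - 4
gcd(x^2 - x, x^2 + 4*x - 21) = 1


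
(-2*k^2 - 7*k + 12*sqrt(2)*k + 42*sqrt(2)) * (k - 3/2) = -2*k^3 - 4*k^2 + 12*sqrt(2)*k^2 + 21*k/2 + 24*sqrt(2)*k - 63*sqrt(2)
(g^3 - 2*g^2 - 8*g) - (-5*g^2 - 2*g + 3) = g^3 + 3*g^2 - 6*g - 3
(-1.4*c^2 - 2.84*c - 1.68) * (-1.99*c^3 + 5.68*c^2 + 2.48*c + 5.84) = 2.786*c^5 - 2.3004*c^4 - 16.26*c^3 - 24.7616*c^2 - 20.752*c - 9.8112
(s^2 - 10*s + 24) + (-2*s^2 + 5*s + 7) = -s^2 - 5*s + 31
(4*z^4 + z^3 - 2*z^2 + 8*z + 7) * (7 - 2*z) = -8*z^5 + 26*z^4 + 11*z^3 - 30*z^2 + 42*z + 49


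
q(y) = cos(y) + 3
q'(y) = -sin(y)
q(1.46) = 3.11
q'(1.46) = -0.99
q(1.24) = 3.32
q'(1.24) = -0.95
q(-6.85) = 3.84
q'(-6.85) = 0.54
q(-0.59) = 3.83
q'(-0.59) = 0.56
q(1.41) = 3.16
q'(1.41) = -0.99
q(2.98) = 2.01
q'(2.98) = -0.16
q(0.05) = 4.00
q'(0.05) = -0.05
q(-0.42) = 3.91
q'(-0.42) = 0.41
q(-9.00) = 2.09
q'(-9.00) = 0.41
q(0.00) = 4.00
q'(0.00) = 0.00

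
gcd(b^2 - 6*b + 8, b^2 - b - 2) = b - 2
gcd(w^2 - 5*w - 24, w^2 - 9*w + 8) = w - 8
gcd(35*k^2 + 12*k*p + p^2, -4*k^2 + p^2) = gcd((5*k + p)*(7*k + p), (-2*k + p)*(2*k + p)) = 1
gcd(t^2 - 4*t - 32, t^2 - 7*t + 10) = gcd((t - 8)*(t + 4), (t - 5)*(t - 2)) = 1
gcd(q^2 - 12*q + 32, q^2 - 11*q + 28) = q - 4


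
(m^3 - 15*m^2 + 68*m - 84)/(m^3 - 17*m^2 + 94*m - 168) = (m - 2)/(m - 4)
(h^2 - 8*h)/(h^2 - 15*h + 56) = h/(h - 7)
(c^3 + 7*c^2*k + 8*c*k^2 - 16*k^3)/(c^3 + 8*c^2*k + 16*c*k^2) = (c - k)/c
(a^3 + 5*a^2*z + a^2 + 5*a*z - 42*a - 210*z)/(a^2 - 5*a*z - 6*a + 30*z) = (-a^2 - 5*a*z - 7*a - 35*z)/(-a + 5*z)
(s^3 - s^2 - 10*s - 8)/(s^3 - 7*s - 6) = (s - 4)/(s - 3)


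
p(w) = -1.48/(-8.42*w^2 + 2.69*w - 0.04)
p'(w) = -1.48*(16.84*w - 2.69)/(-8.42*w^2 + 2.69*w - 0.04)^2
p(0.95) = 0.29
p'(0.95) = -0.76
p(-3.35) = 0.01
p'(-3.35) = 0.01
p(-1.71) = 0.05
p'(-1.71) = 0.05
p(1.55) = 0.09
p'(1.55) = -0.13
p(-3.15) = 0.02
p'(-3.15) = 0.01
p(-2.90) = 0.02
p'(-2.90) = 0.01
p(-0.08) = 4.79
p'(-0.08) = 62.54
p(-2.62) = 0.02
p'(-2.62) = 0.02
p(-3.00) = 0.02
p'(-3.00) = 0.01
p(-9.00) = 0.00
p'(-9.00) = 0.00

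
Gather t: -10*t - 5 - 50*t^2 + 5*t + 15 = -50*t^2 - 5*t + 10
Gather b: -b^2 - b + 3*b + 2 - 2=-b^2 + 2*b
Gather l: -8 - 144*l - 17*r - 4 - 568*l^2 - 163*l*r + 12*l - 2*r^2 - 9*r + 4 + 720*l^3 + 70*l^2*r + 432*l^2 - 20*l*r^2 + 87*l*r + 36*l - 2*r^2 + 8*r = 720*l^3 + l^2*(70*r - 136) + l*(-20*r^2 - 76*r - 96) - 4*r^2 - 18*r - 8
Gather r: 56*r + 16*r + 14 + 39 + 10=72*r + 63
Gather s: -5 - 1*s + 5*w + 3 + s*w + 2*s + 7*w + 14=s*(w + 1) + 12*w + 12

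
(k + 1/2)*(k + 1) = k^2 + 3*k/2 + 1/2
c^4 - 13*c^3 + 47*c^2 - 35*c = c*(c - 7)*(c - 5)*(c - 1)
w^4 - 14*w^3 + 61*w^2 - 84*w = w*(w - 7)*(w - 4)*(w - 3)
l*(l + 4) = l^2 + 4*l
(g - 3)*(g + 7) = g^2 + 4*g - 21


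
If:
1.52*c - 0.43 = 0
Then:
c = 0.28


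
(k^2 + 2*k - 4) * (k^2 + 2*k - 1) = k^4 + 4*k^3 - k^2 - 10*k + 4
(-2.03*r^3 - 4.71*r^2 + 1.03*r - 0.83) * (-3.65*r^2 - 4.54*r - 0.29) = 7.4095*r^5 + 26.4077*r^4 + 18.2126*r^3 - 0.280800000000001*r^2 + 3.4695*r + 0.2407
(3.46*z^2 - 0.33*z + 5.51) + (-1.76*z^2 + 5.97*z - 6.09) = 1.7*z^2 + 5.64*z - 0.58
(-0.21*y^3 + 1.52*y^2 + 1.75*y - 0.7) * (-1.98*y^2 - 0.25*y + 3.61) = 0.4158*y^5 - 2.9571*y^4 - 4.6031*y^3 + 6.4357*y^2 + 6.4925*y - 2.527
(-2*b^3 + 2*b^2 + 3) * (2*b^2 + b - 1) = -4*b^5 + 2*b^4 + 4*b^3 + 4*b^2 + 3*b - 3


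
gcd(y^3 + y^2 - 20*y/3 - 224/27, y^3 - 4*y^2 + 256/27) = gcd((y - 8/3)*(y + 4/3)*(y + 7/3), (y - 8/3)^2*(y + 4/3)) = y^2 - 4*y/3 - 32/9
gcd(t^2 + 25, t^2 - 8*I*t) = 1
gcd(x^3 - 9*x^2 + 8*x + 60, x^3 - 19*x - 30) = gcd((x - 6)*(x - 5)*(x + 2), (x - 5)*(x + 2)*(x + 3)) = x^2 - 3*x - 10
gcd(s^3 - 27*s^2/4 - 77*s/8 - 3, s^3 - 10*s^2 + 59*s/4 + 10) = s^2 - 15*s/2 - 4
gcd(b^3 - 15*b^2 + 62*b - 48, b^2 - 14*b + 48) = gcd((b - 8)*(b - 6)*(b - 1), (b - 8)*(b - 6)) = b^2 - 14*b + 48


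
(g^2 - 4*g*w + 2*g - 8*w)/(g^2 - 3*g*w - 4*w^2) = (g + 2)/(g + w)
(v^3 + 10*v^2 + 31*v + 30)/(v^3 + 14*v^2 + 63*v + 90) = (v + 2)/(v + 6)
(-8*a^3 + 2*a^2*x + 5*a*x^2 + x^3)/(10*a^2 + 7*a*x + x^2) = (-4*a^2 + 3*a*x + x^2)/(5*a + x)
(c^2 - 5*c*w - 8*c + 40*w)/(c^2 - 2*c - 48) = (c - 5*w)/(c + 6)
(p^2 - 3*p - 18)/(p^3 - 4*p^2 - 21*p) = (p - 6)/(p*(p - 7))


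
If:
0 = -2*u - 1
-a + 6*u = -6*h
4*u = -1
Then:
No Solution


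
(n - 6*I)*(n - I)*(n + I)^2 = n^4 - 5*I*n^3 + 7*n^2 - 5*I*n + 6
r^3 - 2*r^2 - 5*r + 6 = (r - 3)*(r - 1)*(r + 2)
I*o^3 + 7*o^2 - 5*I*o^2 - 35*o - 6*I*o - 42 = (o - 6)*(o - 7*I)*(I*o + I)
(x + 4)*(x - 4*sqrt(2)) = x^2 - 4*sqrt(2)*x + 4*x - 16*sqrt(2)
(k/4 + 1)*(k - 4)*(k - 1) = k^3/4 - k^2/4 - 4*k + 4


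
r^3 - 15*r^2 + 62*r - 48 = (r - 8)*(r - 6)*(r - 1)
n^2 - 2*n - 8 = (n - 4)*(n + 2)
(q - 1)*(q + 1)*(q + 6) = q^3 + 6*q^2 - q - 6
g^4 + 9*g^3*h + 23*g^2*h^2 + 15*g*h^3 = g*(g + h)*(g + 3*h)*(g + 5*h)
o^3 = o^3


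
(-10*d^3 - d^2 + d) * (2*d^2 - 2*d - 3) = -20*d^5 + 18*d^4 + 34*d^3 + d^2 - 3*d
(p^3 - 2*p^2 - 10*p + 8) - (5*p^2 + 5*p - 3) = p^3 - 7*p^2 - 15*p + 11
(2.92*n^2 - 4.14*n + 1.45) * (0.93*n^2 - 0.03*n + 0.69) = 2.7156*n^4 - 3.9378*n^3 + 3.4875*n^2 - 2.9001*n + 1.0005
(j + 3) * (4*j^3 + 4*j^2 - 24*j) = 4*j^4 + 16*j^3 - 12*j^2 - 72*j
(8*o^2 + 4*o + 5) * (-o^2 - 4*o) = -8*o^4 - 36*o^3 - 21*o^2 - 20*o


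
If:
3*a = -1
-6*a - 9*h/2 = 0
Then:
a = -1/3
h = 4/9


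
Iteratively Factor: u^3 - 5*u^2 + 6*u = (u)*(u^2 - 5*u + 6) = u*(u - 3)*(u - 2)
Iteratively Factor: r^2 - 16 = (r + 4)*(r - 4)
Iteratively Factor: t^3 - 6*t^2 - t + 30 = (t - 3)*(t^2 - 3*t - 10) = (t - 3)*(t + 2)*(t - 5)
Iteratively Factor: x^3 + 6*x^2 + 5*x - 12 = (x + 3)*(x^2 + 3*x - 4) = (x + 3)*(x + 4)*(x - 1)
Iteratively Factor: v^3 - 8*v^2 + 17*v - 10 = (v - 1)*(v^2 - 7*v + 10) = (v - 5)*(v - 1)*(v - 2)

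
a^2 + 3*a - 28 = (a - 4)*(a + 7)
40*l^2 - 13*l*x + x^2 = (-8*l + x)*(-5*l + x)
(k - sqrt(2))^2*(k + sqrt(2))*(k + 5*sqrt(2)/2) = k^4 + 3*sqrt(2)*k^3/2 - 7*k^2 - 3*sqrt(2)*k + 10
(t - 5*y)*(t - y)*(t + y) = t^3 - 5*t^2*y - t*y^2 + 5*y^3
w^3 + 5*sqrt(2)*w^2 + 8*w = w*(w + sqrt(2))*(w + 4*sqrt(2))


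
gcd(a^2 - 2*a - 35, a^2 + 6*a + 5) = a + 5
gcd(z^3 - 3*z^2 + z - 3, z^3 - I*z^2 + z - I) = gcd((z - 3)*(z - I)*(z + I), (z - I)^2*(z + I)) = z^2 + 1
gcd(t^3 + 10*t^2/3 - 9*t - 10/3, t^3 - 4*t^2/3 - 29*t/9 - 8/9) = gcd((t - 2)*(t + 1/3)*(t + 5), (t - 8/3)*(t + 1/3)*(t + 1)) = t + 1/3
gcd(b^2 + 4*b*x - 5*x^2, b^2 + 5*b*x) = b + 5*x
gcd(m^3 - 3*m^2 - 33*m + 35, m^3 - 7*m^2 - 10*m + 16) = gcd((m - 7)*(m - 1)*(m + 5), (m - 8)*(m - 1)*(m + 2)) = m - 1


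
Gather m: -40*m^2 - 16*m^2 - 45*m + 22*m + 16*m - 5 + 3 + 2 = -56*m^2 - 7*m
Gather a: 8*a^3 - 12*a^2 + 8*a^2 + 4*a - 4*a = 8*a^3 - 4*a^2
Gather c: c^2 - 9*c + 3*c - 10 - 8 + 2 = c^2 - 6*c - 16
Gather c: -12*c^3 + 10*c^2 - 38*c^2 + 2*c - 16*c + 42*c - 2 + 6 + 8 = -12*c^3 - 28*c^2 + 28*c + 12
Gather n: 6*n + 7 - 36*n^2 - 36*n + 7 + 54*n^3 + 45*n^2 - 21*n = 54*n^3 + 9*n^2 - 51*n + 14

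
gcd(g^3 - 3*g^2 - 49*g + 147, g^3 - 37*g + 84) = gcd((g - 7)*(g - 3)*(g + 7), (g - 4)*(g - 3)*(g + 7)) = g^2 + 4*g - 21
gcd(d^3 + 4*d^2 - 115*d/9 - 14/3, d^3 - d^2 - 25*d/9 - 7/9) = d^2 - 2*d - 7/9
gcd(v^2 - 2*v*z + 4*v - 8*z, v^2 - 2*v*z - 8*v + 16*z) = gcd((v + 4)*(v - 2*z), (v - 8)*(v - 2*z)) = -v + 2*z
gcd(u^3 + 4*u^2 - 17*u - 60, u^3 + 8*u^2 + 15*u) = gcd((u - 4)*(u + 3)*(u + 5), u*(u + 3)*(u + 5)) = u^2 + 8*u + 15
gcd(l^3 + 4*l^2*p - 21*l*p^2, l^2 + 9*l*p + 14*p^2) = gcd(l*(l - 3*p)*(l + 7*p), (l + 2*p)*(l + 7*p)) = l + 7*p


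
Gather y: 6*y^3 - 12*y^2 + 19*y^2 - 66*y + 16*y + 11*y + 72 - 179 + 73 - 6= 6*y^3 + 7*y^2 - 39*y - 40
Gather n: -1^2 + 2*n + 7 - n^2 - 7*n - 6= -n^2 - 5*n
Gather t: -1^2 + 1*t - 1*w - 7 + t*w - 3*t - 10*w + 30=t*(w - 2) - 11*w + 22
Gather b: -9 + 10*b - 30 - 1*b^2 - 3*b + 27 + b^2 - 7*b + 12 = 0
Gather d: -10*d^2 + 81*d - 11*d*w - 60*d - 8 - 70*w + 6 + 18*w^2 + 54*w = -10*d^2 + d*(21 - 11*w) + 18*w^2 - 16*w - 2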